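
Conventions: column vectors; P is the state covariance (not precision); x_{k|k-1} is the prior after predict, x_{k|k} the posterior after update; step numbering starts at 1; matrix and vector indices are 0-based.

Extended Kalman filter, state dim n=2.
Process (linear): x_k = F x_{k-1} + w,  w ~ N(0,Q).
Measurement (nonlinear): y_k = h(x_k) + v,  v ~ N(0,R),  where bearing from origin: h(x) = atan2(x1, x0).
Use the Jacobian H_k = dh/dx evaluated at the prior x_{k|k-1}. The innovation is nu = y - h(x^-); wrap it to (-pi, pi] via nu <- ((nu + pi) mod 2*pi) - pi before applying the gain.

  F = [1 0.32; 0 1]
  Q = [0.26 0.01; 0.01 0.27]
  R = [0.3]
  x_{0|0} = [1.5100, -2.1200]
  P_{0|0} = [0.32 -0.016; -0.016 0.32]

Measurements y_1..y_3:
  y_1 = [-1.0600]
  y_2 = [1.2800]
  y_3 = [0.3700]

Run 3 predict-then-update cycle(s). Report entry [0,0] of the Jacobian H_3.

step 1: x^-=[0.8316, -2.1200]  P^-=[0.6025 0.0964; 0.0964 0.5900]  H_jac=[0.4088 0.1604]  S=[0.4285]  K=[0.6109; 0.3128]  nu=[0.1370]  x^+=[0.9153, -2.0772]  P^+=[0.4426 0.0145; 0.0145 0.5481]
step 2: x^-=[0.2506, -2.0772]  P^-=[0.7680 0.1999; 0.1999 0.8181]  H_jac=[0.4745 0.0572]  S=[0.4865]  K=[0.7727; 0.2913]  nu=[2.7307]  x^+=[2.3606, -1.2818]  P^+=[0.4776 0.0904; 0.0904 0.7768]
step 3: x^-=[1.9504, -1.2818]  P^-=[0.8750 0.3490; 0.3490 1.0468]  H_jac=[0.2353 0.3581]  S=[0.5415]  K=[0.6111; 0.8439]  nu=[0.9514]  x^+=[2.5318, -0.4789]  P^+=[0.6728 0.0698; 0.0698 0.6612]

H_jac[0,0] = 0.2353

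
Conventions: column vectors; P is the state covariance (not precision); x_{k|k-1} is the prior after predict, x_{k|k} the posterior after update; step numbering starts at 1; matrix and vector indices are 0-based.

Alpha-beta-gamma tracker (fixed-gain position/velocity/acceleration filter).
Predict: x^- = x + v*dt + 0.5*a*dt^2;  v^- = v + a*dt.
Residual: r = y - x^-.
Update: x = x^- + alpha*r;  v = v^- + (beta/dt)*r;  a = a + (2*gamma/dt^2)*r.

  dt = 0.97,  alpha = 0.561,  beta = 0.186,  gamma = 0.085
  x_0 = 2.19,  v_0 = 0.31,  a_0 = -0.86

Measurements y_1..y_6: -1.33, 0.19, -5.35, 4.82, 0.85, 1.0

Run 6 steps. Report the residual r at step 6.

step 1: x_pred=2.0861  r=-3.4161  x^+=0.1697  v^+=-1.1792  a^+=-1.4772
step 2: x_pred=-1.6692  r=1.8592  x^+=-0.6262  v^+=-2.2557  a^+=-1.1413
step 3: x_pred=-3.3511  r=-1.9989  x^+=-4.4725  v^+=-3.7460  a^+=-1.5025
step 4: x_pred=-8.8129  r=13.6329  x^+=-1.1649  v^+=-2.5893  a^+=0.9607
step 5: x_pred=-3.2245  r=4.0745  x^+=-0.9387  v^+=-0.8761  a^+=1.6969
step 6: x_pred=-0.9902  r=1.9902  x^+=0.1263  v^+=1.1515  a^+=2.0565

resid = 1.9902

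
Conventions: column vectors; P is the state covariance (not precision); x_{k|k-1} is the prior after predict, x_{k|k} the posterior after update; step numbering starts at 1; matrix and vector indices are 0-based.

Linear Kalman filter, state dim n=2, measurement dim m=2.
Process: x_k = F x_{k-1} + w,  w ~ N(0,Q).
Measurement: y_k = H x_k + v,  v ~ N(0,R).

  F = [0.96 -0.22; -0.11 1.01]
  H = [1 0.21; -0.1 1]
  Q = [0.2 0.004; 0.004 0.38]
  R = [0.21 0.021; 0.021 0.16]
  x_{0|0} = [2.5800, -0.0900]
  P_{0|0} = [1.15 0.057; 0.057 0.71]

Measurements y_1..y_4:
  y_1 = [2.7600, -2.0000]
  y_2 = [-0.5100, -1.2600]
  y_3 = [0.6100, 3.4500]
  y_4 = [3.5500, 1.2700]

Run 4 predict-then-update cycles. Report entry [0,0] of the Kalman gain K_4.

step 1: x^-=[2.4966, -0.3747]  P^-=[1.2701 -0.2186; -0.2186 1.1055]  S=[1.4371 -0.0878; -0.0878 1.3219]  K=[0.8393 -0.2057; 0.0618 0.8569]  nu=[0.3421, -1.3756]  x^+=[3.0666, -1.5324]  P^+=[0.1715 0.0019; 0.0019 0.1386]
step 2: x^-=[3.2811, -1.8850]  P^-=[0.3640 -0.0430; -0.0430 0.5230]  S=[0.5790 0.0523; 0.0523 0.6953]  K=[0.6277 -0.1615; 0.0472 0.7549]  nu=[-3.3952, 0.9531]  x^+=[0.9961, -1.3257]  P^+=[0.1284 0.0002; 0.0002 0.1218]
step 3: x^-=[1.2479, -1.4485]  P^-=[0.3241 -0.0364; -0.0364 0.5058]  S=[0.5411 0.0591; 0.0591 0.6763]  K=[0.6017 -0.1544; 0.0471 0.7491]  nu=[-0.3337, 5.0233]  x^+=[0.2714, 2.2988]  P^+=[0.1231 0.0002; 0.0002 0.1209]
step 4: x^-=[-0.2451, 2.2919]  P^-=[0.3192 -0.0356; -0.0356 0.5047]  S=[0.5365 0.0602; 0.0602 0.6751]  K=[0.5982 -0.1534; 0.0472 0.7488]  nu=[3.3138, -1.0465]  x^+=[1.8978, 1.6646]  P^+=[0.1224 0.0003; 0.0003 0.1208]

K[0,0] = 0.5982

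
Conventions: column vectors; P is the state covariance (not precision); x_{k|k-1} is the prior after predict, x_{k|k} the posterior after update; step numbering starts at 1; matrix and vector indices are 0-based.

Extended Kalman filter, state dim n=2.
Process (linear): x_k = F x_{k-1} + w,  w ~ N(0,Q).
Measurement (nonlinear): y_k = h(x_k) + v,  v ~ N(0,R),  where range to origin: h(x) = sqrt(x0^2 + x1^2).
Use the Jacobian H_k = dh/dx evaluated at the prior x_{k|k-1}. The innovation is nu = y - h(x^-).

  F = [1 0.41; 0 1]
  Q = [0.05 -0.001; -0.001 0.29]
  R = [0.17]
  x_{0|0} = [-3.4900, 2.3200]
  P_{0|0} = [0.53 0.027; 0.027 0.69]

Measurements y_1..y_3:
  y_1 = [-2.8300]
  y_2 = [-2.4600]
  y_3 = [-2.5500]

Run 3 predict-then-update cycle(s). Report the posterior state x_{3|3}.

step 1: x^-=[-2.5388, 2.3200]  P^-=[0.7181 0.3089; 0.3089 0.9800]  H_jac=[-0.7382 0.6746]  S=[0.6996]  K=[-0.4599; 0.6190]  nu=[-6.2692]  x^+=[0.3442, -1.5604]  P^+=[0.5702 0.5081; 0.5081 0.7119]
step 2: x^-=[-0.2956, -1.5604]  P^-=[1.1564 0.7989; 0.7989 1.0019]  H_jac=[-0.1861 -0.9825]  S=[1.4695]  K=[-0.6807; -0.7711]  nu=[-4.0482]  x^+=[2.4598, 1.5612]  P^+=[0.4756 0.0277; 0.0277 0.1282]
step 3: x^-=[3.0999, 1.5612]  P^-=[0.5699 0.0792; 0.0792 0.4182]  H_jac=[0.8931 0.4498]  S=[0.7728]  K=[0.7047; 0.3349]  nu=[-6.0208]  x^+=[-1.1429, -0.4554]  P^+=[0.1861 -0.1032; -0.1032 0.3315]

x_post = [-1.1429, -0.4554]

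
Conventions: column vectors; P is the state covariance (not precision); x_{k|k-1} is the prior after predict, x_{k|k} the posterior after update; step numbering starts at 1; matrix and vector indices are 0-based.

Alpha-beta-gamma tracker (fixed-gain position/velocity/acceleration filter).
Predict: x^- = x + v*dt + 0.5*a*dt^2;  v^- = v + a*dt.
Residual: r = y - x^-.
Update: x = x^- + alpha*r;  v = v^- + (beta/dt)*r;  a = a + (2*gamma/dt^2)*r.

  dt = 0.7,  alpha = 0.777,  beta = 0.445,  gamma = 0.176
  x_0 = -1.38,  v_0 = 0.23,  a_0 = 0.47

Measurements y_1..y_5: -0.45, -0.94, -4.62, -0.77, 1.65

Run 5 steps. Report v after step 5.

step 1: x_pred=-1.1038  r=0.6539  x^+=-0.5958  v^+=0.9747  a^+=0.9397
step 2: x_pred=0.3167  r=-1.2567  x^+=-0.6598  v^+=0.8336  a^+=0.0369
step 3: x_pred=-0.0672  r=-4.5528  x^+=-3.6047  v^+=-2.0348  a^+=-3.2336
step 4: x_pred=-5.8214  r=5.0514  x^+=-1.8965  v^+=-1.0872  a^+=0.3951
step 5: x_pred=-2.5607  r=4.2107  x^+=0.7110  v^+=1.8662  a^+=3.4199

v_post = 1.8662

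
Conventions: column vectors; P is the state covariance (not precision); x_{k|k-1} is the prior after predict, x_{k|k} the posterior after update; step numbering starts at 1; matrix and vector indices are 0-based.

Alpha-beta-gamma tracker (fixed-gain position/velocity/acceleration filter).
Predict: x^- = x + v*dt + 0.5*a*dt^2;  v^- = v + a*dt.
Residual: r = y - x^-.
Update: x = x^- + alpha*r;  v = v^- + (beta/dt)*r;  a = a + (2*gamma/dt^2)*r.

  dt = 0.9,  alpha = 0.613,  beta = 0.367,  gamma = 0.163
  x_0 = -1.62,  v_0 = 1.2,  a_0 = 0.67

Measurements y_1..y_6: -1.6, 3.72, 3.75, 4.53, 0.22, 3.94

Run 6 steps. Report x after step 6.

step 1: x_pred=-0.2686  r=-1.3314  x^+=-1.0848  v^+=1.2601  a^+=0.1342
step 2: x_pred=0.1037  r=3.6163  x^+=2.3205  v^+=2.8555  a^+=1.5896
step 3: x_pred=5.5343  r=-1.7843  x^+=4.4405  v^+=3.5586  a^+=0.8715
step 4: x_pred=7.9962  r=-3.4662  x^+=5.8714  v^+=2.9295  a^+=-0.5235
step 5: x_pred=8.2960  r=-8.0760  x^+=3.3454  v^+=-0.8348  a^+=-3.7739
step 6: x_pred=1.0656  r=2.8744  x^+=2.8276  v^+=-3.0592  a^+=-2.6170

x_post = 2.8276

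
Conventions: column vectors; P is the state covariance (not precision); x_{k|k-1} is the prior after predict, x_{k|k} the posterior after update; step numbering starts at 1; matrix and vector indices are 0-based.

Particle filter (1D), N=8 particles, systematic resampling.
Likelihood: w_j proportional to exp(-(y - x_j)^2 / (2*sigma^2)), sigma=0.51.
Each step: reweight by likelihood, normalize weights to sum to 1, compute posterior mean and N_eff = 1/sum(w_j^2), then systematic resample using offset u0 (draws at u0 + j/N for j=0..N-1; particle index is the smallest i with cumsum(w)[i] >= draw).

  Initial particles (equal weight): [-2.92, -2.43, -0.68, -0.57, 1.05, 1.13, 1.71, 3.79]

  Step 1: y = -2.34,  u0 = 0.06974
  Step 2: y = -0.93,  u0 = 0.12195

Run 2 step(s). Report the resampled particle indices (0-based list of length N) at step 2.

resampled_idx = [3, 4, 4, 5, 6, 6, 7, 7]

step 1: w=[0.3456, 0.6495, 0.0033, 0.0016, 0.0000, 0.0000, 0.0000, 0.0000]  mean=-2.5906  Neff=1.8473  idx=[0, 0, 0, 1, 1, 1, 1, 1]
step 2: w=[0.0073, 0.0073, 0.0073, 0.1956, 0.1956, 0.1956, 0.1956, 0.1956]  mean=-2.4407  Neff=5.2222  idx=[3, 4, 4, 5, 6, 6, 7, 7]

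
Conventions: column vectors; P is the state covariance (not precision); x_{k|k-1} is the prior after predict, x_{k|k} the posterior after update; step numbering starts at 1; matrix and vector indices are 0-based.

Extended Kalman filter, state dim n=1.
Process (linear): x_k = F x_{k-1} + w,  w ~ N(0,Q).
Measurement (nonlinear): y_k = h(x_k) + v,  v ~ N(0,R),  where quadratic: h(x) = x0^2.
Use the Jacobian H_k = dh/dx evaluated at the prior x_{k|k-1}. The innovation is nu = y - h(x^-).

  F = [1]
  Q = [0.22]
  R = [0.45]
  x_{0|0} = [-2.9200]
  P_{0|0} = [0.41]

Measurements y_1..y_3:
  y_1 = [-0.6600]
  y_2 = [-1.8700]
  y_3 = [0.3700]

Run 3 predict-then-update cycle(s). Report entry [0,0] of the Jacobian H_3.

H_jac[0,0] = -0.5773

step 1: x^-=[-2.9200]  P^-=[0.6300]  H_jac=[-5.8400]  S=[21.9365]  K=[-0.1677]  nu=[-9.1864]  x^+=[-1.3793]  P^+=[0.0129]
step 2: x^-=[-1.3793]  P^-=[0.2329]  H_jac=[-2.7585]  S=[2.2224]  K=[-0.2891]  nu=[-3.7723]  x^+=[-0.2886]  P^+=[0.0472]
step 3: x^-=[-0.2886]  P^-=[0.2672]  H_jac=[-0.5773]  S=[0.5390]  K=[-0.2861]  nu=[0.2867]  x^+=[-0.3707]  P^+=[0.2230]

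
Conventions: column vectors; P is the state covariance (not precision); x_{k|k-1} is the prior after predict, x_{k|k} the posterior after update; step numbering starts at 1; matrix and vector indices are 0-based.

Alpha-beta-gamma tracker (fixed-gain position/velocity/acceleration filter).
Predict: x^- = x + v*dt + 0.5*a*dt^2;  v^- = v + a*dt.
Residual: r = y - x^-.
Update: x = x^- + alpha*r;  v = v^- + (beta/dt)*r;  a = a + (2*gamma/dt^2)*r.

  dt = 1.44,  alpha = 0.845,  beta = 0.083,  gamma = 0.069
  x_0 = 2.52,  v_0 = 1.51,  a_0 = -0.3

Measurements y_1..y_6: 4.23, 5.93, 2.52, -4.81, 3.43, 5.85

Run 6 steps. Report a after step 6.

a_post = 0.1127

step 1: x_pred=4.3834  r=-0.1534  x^+=4.2538  v^+=1.0692  a^+=-0.3102
step 2: x_pred=5.4717  r=0.4583  x^+=5.8590  v^+=0.6489  a^+=-0.2797
step 3: x_pred=6.5034  r=-3.9834  x^+=3.1374  v^+=0.0165  a^+=-0.5448
step 4: x_pred=2.5963  r=-7.4063  x^+=-3.6620  v^+=-1.1949  a^+=-1.0377
step 5: x_pred=-6.4586  r=9.8886  x^+=1.8973  v^+=-2.1192  a^+=-0.3796
step 6: x_pred=-1.5480  r=7.3980  x^+=4.7033  v^+=-2.2395  a^+=0.1127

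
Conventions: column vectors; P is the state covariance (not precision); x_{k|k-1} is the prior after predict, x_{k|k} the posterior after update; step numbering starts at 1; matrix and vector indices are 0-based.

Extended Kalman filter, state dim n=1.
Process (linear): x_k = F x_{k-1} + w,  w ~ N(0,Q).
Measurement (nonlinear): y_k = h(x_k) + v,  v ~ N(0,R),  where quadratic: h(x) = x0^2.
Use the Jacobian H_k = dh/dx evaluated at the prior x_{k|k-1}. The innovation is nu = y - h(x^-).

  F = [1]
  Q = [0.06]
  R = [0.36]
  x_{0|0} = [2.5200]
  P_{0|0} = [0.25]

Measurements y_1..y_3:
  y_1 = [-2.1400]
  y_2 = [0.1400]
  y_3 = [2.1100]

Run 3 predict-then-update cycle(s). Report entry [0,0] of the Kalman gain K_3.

K[0,0] = 0.2630

step 1: x^-=[2.5200]  P^-=[0.3100]  H_jac=[5.0400]  S=[8.2345]  K=[0.1897]  nu=[-8.4904]  x^+=[0.9090]  P^+=[0.0136]
step 2: x^-=[0.9090]  P^-=[0.0736]  H_jac=[1.8181]  S=[0.6031]  K=[0.2217]  nu=[-0.6864]  x^+=[0.7569]  P^+=[0.0439]
step 3: x^-=[0.7569]  P^-=[0.1039]  H_jac=[1.5137]  S=[0.5981]  K=[0.2630]  nu=[1.5372]  x^+=[1.1611]  P^+=[0.0625]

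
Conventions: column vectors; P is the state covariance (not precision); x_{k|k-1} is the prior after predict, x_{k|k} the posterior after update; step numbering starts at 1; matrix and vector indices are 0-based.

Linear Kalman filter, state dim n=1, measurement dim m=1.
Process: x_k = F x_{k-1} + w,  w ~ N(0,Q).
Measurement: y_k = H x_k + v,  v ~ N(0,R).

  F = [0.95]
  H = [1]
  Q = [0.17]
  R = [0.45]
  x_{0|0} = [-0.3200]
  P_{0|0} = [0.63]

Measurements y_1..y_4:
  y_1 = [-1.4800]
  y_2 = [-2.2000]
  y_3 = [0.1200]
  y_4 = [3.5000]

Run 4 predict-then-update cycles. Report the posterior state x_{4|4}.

x_post = [1.1271]

step 1: x^-=[-0.3040]  P^-=[0.7386]  S=[1.1886]  K=[0.6214]  nu=[-1.1760]  x^+=[-1.0348]  P^+=[0.2796]
step 2: x^-=[-0.9830]  P^-=[0.4224]  S=[0.8724]  K=[0.4842]  nu=[-1.2170]  x^+=[-1.5722]  P^+=[0.2179]
step 3: x^-=[-1.4936]  P^-=[0.3666]  S=[0.8166]  K=[0.4490]  nu=[1.6136]  x^+=[-0.7692]  P^+=[0.2020]
step 4: x^-=[-0.7307]  P^-=[0.3523]  S=[0.8023]  K=[0.4391]  nu=[4.2307]  x^+=[1.1271]  P^+=[0.1976]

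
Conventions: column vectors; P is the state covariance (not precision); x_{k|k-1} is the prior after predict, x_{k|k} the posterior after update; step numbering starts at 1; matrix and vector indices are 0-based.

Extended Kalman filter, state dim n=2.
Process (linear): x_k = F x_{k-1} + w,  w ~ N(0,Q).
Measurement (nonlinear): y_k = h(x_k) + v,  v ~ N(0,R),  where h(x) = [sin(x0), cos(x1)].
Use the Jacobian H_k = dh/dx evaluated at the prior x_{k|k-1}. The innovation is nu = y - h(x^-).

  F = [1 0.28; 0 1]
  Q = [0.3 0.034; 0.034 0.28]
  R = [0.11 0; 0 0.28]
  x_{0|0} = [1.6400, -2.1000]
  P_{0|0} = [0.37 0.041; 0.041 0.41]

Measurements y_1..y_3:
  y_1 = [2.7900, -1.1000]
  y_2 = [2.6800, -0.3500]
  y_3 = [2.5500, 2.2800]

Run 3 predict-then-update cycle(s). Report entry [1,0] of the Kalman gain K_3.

K[1,0] = 0.1077

step 1: x^-=[1.0520, -2.1000]  P^-=[0.7251 0.1898; 0.1898 0.6900]  H_jac=[0.4958 0.0000; 0.0000 0.8632]  S=[0.2883 0.0812; 0.0812 0.7941]  K=[1.2244 0.0811; 0.1185 0.7379]  nu=[1.9216, -0.5952]  x^+=[3.3565, -2.3114]  P^+=[0.2716 0.0263; 0.0263 0.2393]
step 2: x^-=[2.7093, -2.3114]  P^-=[0.6051 0.1273; 0.1273 0.5193]  H_jac=[-0.9080 0.0000; 0.0000 0.7381]  S=[0.6089 -0.0853; -0.0853 0.5629]  K=[-0.8980 0.0308; -0.0965 0.6663]  nu=[2.2610, 0.3247]  x^+=[0.6888, -2.3132]  P^+=[0.1088 0.0117; 0.0117 0.2528]
step 3: x^-=[0.0411, -2.3132]  P^-=[0.4352 0.1165; 0.1165 0.5328]  H_jac=[0.9992 0.0000; 0.0000 0.7369]  S=[0.5444 0.0857; 0.0857 0.5693]  K=[0.7937 0.0312; 0.1077 0.6734]  nu=[2.5089, 2.9560]  x^+=[2.1247, -0.0524]  P^+=[0.0874 0.0119; 0.0119 0.2559]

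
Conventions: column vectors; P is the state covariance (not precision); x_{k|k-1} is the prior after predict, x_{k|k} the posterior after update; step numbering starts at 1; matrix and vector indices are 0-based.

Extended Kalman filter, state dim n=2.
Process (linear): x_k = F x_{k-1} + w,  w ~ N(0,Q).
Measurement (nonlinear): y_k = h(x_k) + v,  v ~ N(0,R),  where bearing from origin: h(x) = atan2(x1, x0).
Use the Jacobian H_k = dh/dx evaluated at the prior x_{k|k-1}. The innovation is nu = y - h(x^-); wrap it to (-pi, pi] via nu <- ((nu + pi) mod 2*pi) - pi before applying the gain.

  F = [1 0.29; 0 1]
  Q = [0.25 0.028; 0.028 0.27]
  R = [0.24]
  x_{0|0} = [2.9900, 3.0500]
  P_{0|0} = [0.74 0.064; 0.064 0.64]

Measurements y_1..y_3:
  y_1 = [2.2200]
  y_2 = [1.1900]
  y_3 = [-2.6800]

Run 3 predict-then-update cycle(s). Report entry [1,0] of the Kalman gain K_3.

step 1: x^-=[3.8745, 3.0500]  P^-=[1.0809 0.2776; 0.2776 0.9100]  H_jac=[-0.1254 0.1594]  S=[0.2690]  K=[-0.3396; 0.4096]  nu=[1.5531]  x^+=[3.3471, 3.6861]  P^+=[1.0499 0.3150; 0.3150 0.8649]
step 2: x^-=[4.4160, 3.6861]  P^-=[1.5554 0.5938; 0.5938 1.1349]  H_jac=[-0.1114 0.1335]  S=[0.2619]  K=[-0.3590; 0.3258]  nu=[0.4944]  x^+=[4.2385, 3.8472]  P^+=[1.5216 0.6245; 0.6245 1.1071]
step 3: x^-=[5.3542, 3.8472]  P^-=[2.2269 0.9735; 0.9735 1.3771]  H_jac=[-0.0885 0.1232]  S=[0.2571]  K=[-0.3002; 0.3246]  nu=[2.9801]  x^+=[4.4596, 4.8146]  P^+=[2.2037 0.9986; 0.9986 1.3500]

K[1,0] = 0.3246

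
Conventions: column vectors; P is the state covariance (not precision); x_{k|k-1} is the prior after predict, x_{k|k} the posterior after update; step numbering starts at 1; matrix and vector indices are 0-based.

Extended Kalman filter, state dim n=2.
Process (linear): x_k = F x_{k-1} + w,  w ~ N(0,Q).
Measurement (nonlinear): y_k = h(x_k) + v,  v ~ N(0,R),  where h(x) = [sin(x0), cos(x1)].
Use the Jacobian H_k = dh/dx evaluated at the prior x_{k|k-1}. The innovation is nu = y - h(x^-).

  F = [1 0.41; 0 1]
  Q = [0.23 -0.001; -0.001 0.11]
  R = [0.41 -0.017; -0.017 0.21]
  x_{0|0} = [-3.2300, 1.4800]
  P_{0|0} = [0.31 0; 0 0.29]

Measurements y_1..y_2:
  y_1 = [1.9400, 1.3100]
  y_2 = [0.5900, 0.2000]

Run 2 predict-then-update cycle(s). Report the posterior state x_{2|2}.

step 1: x^-=[-2.6232, 1.4800]  P^-=[0.5887 0.1179; 0.1179 0.4000]  H_jac=[-0.8686 0.0000; 0.0000 -0.9959]  S=[0.8542 0.0850; 0.0850 0.6067]  K=[-0.5876 -0.1112; -0.0553 -0.6488]  nu=[2.4355, 1.2193]  x^+=[-4.1899, 0.5541]  P^+=[0.2752 0.0134; 0.0134 0.1359]
step 2: x^-=[-3.9628, 0.5541]  P^-=[0.5390 0.0681; 0.0681 0.2459]  H_jac=[-0.6814 0.0000; 0.0000 -0.5262]  S=[0.6603 0.0074; 0.0074 0.2781]  K=[-0.5550 -0.1141; -0.0651 -0.4635]  nu=[-0.1419, -0.6504]  x^+=[-3.8098, 0.8648]  P^+=[0.3311 0.0276; 0.0276 0.1829]

x_post = [-3.8098, 0.8648]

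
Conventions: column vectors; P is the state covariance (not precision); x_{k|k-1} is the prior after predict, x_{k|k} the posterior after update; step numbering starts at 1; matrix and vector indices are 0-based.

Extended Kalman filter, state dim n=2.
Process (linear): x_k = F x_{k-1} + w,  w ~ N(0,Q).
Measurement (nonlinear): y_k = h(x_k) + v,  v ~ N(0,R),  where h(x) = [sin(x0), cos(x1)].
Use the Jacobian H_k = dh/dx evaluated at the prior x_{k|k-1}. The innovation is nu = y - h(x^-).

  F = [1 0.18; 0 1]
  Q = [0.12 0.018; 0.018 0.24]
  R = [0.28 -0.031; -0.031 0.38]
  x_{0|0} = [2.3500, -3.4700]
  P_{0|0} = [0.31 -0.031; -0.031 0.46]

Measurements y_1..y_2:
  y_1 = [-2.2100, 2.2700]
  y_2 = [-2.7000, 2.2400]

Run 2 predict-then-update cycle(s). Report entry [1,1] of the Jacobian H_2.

step 1: x^-=[1.7254, -3.4700]  P^-=[0.4337 0.0698; 0.0698 0.7000]  H_jac=[-0.1540 0.0000; 0.0000 -0.3225]  S=[0.2903 -0.0275; -0.0275 0.4528]  K=[-0.2362 -0.0641; -0.0848 -0.5038]  nu=[-3.1981, 3.2166]  x^+=[2.2746, -4.8191]  P^+=[0.4165 0.0528; 0.0528 0.5854]
step 2: x^-=[1.4071, -4.8191]  P^-=[0.5745 0.1762; 0.1762 0.8254]  H_jac=[0.1629 0.0000; 0.0000 -0.9943]  S=[0.2953 -0.0595; -0.0595 1.1960]  K=[0.2904 -0.1320; -0.0416 -0.6882]  nu=[-3.6866, 2.1335]  x^+=[0.0548, -6.1342]  P^+=[0.5242 0.0595; 0.0595 0.2617]

H_jac[1,1] = -0.9943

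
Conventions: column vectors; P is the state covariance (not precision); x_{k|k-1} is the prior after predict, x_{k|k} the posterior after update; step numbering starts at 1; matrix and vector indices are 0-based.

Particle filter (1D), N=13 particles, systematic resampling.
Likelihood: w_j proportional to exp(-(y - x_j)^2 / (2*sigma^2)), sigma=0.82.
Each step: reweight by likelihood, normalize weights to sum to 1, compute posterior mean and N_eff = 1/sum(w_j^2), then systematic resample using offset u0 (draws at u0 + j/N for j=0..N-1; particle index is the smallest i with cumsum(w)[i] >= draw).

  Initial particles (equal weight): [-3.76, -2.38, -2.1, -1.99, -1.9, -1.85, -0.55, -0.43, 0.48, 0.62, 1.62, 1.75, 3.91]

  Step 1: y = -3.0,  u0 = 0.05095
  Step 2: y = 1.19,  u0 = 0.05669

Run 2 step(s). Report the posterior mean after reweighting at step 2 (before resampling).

post_mean = -1.9546

step 1: w=[0.2023, 0.2335, 0.1702, 0.1455, 0.1264, 0.1162, 0.0036, 0.0023, 0.0000, 0.0000, 0.0000, 0.0000, 0.0000]  mean=-2.4213  Neff=5.7121  idx=[0, 0, 1, 1, 1, 1, 2, 2, 3, 3, 4, 5, 5]
step 2: w=[0.0000, 0.0000, 0.0155, 0.0155, 0.0155, 0.0155, 0.0648, 0.0648, 0.1101, 0.1101, 0.1674, 0.2103, 0.2103]  mean=-1.9546  Neff=6.6627  idx=[5, 7, 8, 8, 9, 10, 10, 11, 11, 11, 12, 12, 12]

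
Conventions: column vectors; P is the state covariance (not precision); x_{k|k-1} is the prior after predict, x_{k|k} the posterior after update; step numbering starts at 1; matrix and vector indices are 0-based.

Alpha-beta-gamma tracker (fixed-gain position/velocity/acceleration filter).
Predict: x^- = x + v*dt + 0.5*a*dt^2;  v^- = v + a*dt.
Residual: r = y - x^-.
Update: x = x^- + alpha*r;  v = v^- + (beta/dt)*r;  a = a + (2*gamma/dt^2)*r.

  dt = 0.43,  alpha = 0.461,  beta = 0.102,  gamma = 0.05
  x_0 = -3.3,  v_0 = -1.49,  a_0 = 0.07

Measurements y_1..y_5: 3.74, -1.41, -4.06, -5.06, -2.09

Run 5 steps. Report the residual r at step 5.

resid = 0.0505

step 1: x_pred=-3.9342  r=7.6742  x^+=-0.3964  v^+=0.3605  a^+=4.2205
step 2: x_pred=0.1488  r=-1.5588  x^+=-0.5698  v^+=1.8055  a^+=3.3774
step 3: x_pred=0.5188  r=-4.5788  x^+=-1.5920  v^+=2.1717  a^+=0.9011
step 4: x_pred=-0.5749  r=-4.4851  x^+=-2.6425  v^+=1.4952  a^+=-1.5246
step 5: x_pred=-2.1405  r=0.0505  x^+=-2.1172  v^+=0.8516  a^+=-1.4973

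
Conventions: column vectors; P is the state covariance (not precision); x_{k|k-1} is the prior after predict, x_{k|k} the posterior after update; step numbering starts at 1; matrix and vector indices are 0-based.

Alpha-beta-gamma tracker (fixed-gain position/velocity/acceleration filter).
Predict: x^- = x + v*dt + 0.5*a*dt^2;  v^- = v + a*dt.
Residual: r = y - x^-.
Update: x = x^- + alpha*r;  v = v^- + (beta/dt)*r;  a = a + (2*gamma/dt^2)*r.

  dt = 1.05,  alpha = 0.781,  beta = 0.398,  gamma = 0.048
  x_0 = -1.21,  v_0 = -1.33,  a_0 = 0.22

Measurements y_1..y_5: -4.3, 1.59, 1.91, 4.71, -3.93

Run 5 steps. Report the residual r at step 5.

step 1: x_pred=-2.4852  r=-1.8148  x^+=-3.9026  v^+=-1.7869  a^+=0.0620
step 2: x_pred=-5.7446  r=7.3346  x^+=-0.0163  v^+=1.0584  a^+=0.7006
step 3: x_pred=1.4812  r=0.4288  x^+=1.8161  v^+=1.9566  a^+=0.7380
step 4: x_pred=4.2773  r=0.4327  x^+=4.6152  v^+=2.8955  a^+=0.7757
step 5: x_pred=8.0830  r=-12.0130  x^+=-1.2991  v^+=-0.8436  a^+=-0.2704

resid = -12.0130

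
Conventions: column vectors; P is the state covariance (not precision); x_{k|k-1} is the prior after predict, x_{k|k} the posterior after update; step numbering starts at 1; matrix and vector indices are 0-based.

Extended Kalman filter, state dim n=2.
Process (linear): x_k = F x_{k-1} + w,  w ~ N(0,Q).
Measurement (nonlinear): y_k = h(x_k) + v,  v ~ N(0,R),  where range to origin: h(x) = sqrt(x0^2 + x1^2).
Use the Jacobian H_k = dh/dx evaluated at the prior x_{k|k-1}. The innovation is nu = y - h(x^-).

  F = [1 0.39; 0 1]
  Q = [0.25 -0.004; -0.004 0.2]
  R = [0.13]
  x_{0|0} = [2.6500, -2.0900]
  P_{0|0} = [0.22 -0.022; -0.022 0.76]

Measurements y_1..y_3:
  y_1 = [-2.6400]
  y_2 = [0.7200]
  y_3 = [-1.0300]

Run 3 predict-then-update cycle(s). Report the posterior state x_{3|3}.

x_post = [-0.1677, -0.3874]

step 1: x^-=[1.8349, -2.0900]  P^-=[0.5684 0.2704; 0.2704 0.9600]  H_jac=[0.6598 -0.7515]  S=[0.6514]  K=[0.2638; -0.8336]  nu=[-5.4212]  x^+=[0.4050, 2.4290]  P^+=[0.5231 0.4136; 0.4136 0.5073]
step 2: x^-=[1.3523, 2.4290]  P^-=[1.1729 0.6075; 0.6075 0.7073]  H_jac=[0.4864 0.8737]  S=[1.4639]  K=[0.7523; 0.6240]  nu=[-2.0600]  x^+=[-0.1976, 1.1434]  P^+=[0.3444 -0.0798; -0.0798 0.1373]
step 3: x^-=[0.2484, 1.1434]  P^-=[0.5530 -0.0302; -0.0302 0.3373]  H_jac=[0.2123 0.9772]  S=[0.4644]  K=[0.1891; 0.6958]  nu=[-2.2001]  x^+=[-0.1677, -0.3874]  P^+=[0.5364 -0.0914; -0.0914 0.1124]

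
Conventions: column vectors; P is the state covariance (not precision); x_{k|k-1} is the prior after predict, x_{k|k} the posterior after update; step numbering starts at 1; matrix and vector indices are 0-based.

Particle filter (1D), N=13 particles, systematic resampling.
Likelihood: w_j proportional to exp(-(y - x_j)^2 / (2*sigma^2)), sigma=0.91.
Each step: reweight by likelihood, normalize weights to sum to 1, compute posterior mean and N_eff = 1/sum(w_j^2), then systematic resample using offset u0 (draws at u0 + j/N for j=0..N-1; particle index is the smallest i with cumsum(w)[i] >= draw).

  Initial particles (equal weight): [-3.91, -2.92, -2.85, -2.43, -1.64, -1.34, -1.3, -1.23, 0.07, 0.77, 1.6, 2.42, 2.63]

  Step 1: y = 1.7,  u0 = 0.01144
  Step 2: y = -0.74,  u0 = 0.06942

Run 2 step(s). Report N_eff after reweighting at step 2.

step 1: w=[0.0000, 0.0000, 0.0000, 0.0000, 0.0004, 0.0012, 0.0014, 0.0018, 0.0643, 0.1897, 0.3178, 0.2338, 0.1897]  mean=1.7173  Neff=4.3151  idx=[8, 9, 9, 9, 10, 10, 10, 10, 11, 11, 11, 12, 12]
step 2: w=[0.4243, 0.1591, 0.1591, 0.1591, 0.0231, 0.0231, 0.0231, 0.0231, 0.0015, 0.0015, 0.0015, 0.0007, 0.0007]  mean=0.5597  Neff=3.8743  idx=[0, 0, 0, 0, 0, 1, 1, 2, 2, 3, 3, 4, 7]

N_eff = 3.8743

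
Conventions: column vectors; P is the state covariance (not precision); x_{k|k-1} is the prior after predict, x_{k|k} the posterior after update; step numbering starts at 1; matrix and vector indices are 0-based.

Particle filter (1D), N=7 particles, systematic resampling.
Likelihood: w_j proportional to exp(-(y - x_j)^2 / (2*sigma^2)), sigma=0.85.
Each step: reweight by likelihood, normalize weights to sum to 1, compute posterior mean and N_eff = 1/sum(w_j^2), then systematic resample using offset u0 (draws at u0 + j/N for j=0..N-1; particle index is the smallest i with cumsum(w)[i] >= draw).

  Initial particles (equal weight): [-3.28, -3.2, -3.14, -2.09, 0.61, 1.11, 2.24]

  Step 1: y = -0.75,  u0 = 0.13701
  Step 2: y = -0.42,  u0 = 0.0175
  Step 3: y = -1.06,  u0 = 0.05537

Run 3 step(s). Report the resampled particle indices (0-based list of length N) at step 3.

resampled_idx = [0, 0, 1, 1, 2, 4, 5]

step 1: w=[0.0169, 0.0222, 0.0272, 0.4084, 0.3934, 0.1291, 0.0029]  mean=-0.6754  Neff=2.9437  idx=[3, 3, 3, 4, 4, 4, 5]
step 2: w=[0.0700, 0.0700, 0.0700, 0.2315, 0.2315, 0.2315, 0.0955]  mean=0.0906  Neff=5.4174  idx=[0, 2, 3, 4, 4, 5, 5]
step 3: w=[0.2847, 0.2847, 0.0861, 0.0861, 0.0861, 0.0861, 0.0861]  mean=-0.9275  Neff=5.0199  idx=[0, 0, 1, 1, 2, 4, 5]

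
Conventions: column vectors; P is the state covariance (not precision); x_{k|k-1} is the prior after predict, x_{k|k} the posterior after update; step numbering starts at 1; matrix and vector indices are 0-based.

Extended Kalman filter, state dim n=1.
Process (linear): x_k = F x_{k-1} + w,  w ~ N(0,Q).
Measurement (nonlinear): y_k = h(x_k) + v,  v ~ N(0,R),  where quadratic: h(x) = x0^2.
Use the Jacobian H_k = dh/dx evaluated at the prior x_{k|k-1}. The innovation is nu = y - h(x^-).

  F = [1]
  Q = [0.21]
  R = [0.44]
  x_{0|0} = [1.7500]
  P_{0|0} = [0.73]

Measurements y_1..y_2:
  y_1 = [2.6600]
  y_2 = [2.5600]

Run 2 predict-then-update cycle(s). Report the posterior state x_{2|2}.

step 1: x^-=[1.7500]  P^-=[0.9400]  H_jac=[3.5000]  S=[11.9550]  K=[0.2752]  nu=[-0.4025]  x^+=[1.6392]  P^+=[0.0346]
step 2: x^-=[1.6392]  P^-=[0.2446]  H_jac=[3.2785]  S=[3.0690]  K=[0.2613]  nu=[-0.1271]  x^+=[1.6060]  P^+=[0.0351]

x_post = [1.6060]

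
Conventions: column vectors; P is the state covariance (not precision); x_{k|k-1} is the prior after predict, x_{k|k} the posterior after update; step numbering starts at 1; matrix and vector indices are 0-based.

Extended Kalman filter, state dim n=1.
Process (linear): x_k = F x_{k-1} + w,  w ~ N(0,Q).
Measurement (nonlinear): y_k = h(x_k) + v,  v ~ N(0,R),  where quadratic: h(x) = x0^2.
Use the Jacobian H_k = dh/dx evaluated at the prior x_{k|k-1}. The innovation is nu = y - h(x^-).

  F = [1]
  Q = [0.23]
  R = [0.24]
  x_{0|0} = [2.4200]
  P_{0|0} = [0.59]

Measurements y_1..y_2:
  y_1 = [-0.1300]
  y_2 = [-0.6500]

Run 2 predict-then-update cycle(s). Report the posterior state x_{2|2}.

step 1: x^-=[2.4200]  P^-=[0.8200]  H_jac=[4.8400]  S=[19.4490]  K=[0.2041]  nu=[-5.9864]  x^+=[1.1984]  P^+=[0.0101]
step 2: x^-=[1.1984]  P^-=[0.2401]  H_jac=[2.3968]  S=[1.6194]  K=[0.3554]  nu=[-2.0862]  x^+=[0.4570]  P^+=[0.0356]

x_post = [0.4570]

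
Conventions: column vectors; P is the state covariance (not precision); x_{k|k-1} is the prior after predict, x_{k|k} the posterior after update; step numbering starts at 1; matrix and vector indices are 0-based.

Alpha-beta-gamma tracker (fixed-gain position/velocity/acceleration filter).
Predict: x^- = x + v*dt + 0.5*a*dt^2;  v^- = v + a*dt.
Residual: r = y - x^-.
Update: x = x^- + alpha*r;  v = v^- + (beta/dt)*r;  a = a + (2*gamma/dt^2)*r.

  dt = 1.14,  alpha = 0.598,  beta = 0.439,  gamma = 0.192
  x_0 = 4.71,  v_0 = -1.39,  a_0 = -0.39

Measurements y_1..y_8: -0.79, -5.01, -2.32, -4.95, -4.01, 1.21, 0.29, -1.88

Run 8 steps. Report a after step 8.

a_post = -3.8289

step 1: x_pred=2.8720  r=-3.6620  x^+=0.6821  v^+=-3.2448  a^+=-1.4720
step 2: x_pred=-3.9735  r=-1.0365  x^+=-4.5933  v^+=-5.3221  a^+=-1.7783
step 3: x_pred=-11.8160  r=9.4960  x^+=-6.1374  v^+=-3.6925  a^+=1.0275
step 4: x_pred=-9.6792  r=4.7292  x^+=-6.8511  v^+=-0.7000  a^+=2.4249
step 5: x_pred=-6.0734  r=2.0634  x^+=-4.8395  v^+=2.8590  a^+=3.0346
step 6: x_pred=0.3916  r=0.8184  x^+=0.8810  v^+=6.6336  a^+=3.2764
step 7: x_pred=10.5723  r=-10.2823  x^+=4.4235  v^+=6.4091  a^+=0.2382
step 8: x_pred=11.8846  r=-13.7646  x^+=3.6534  v^+=1.3801  a^+=-3.8289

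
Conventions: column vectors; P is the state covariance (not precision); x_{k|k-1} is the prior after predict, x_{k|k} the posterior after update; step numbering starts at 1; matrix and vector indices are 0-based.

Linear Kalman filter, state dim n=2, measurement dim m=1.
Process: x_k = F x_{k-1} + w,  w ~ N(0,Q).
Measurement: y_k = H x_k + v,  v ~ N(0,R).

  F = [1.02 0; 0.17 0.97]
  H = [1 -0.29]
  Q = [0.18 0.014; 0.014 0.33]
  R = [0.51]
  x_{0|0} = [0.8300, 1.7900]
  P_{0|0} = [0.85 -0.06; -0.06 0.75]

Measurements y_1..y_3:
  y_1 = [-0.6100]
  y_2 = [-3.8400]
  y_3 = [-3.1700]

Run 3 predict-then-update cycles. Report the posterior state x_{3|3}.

step 1: x^-=[0.8466, 1.8774]  P^-=[1.0643 0.1020; 0.1020 1.0405]  S=[1.6027]  K=[0.6456; -0.1246]  nu=[-0.9122]  x^+=[0.2577, 1.9911]  P^+=[0.3963 0.2310; 0.2310 1.0156]
step 2: x^-=[0.2628, 1.9751]  P^-=[0.5923 0.3112; 0.3112 1.3732]  S=[1.0372]  K=[0.4840; -0.0839]  nu=[-3.5300]  x^+=[-1.4457, 2.2712]  P^+=[0.3493 0.3533; 0.3533 1.3659]
step 3: x^-=[-1.4746, 1.9573]  P^-=[0.5434 0.4242; 0.4242 1.7418]  S=[0.9539]  K=[0.4407; -0.0849]  nu=[-1.1278]  x^+=[-1.9716, 2.0530]  P^+=[0.3581 0.4598; 0.4598 1.7349]

x_post = [-1.9716, 2.0530]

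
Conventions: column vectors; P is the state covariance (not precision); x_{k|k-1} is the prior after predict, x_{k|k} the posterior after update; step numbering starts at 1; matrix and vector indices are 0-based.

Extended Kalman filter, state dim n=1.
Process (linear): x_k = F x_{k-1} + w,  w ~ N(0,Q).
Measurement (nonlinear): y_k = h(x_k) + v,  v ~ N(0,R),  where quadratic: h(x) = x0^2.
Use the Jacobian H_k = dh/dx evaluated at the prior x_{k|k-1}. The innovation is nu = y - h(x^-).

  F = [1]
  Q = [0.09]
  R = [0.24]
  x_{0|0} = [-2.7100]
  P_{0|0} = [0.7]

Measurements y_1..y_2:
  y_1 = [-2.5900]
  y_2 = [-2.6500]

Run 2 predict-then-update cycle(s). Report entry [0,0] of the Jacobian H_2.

step 1: x^-=[-2.7100]  P^-=[0.7900]  H_jac=[-5.4200]  S=[23.4474]  K=[-0.1826]  nu=[-9.9341]  x^+=[-0.8959]  P^+=[0.0081]
step 2: x^-=[-0.8959]  P^-=[0.0981]  H_jac=[-1.7918]  S=[0.5549]  K=[-0.3167]  nu=[-3.4526]  x^+=[0.1976]  P^+=[0.0424]

H_jac[0,0] = -1.7918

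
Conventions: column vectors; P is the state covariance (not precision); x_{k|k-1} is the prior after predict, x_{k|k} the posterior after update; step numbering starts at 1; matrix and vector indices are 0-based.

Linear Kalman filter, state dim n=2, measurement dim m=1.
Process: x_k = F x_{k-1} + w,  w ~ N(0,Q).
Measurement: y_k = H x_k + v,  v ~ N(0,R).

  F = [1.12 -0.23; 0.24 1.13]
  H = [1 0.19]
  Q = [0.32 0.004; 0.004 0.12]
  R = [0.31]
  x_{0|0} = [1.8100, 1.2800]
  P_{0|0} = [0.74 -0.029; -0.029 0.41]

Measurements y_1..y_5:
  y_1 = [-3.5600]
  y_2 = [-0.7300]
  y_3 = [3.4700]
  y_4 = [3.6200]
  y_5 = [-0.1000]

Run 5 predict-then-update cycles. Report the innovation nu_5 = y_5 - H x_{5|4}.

innov = [-3.9295]

step 1: x^-=[1.7328, 1.8808]  P^-=[1.2849 0.0613; 0.0613 0.6704]  S=[1.6424]  K=[0.7894; 0.1149]  nu=[-5.6502]  x^+=[-2.7276, 1.2319]  P^+=[0.2614 -0.0877; -0.0877 0.6488]
step 2: x^-=[-3.3382, 0.7374]  P^-=[0.7274 -0.2005; -0.2005 0.9159]  S=[0.9942]  K=[0.6933; -0.0266]  nu=[2.4681]  x^+=[-1.6272, 0.6718]  P^+=[0.2495 -0.1821; -0.1821 0.9152]
step 3: x^-=[-1.9769, 0.3686]  P^-=[0.7752 -0.3872; -0.3872 1.2042]  S=[0.9816]  K=[0.7148; -0.1614]  nu=[5.3769]  x^+=[1.8667, -0.4994]  P^+=[0.2737 -0.2740; -0.2740 1.1786]
step 4: x^-=[2.2056, -0.1163]  P^-=[0.8668 -0.5604; -0.5604 1.4922]  S=[1.0177]  K=[0.7471; -0.2721]  nu=[1.4365]  x^+=[3.2788, -0.5071]  P^+=[0.2988 -0.3535; -0.3535 1.4168]
step 5: x^-=[3.7889, 0.2139]  P^-=[0.9519 -0.7118; -0.7118 1.7546]  S=[1.0547]  K=[0.7743; -0.3588]  nu=[-3.9295]  x^+=[0.7464, 1.6239]  P^+=[0.3196 -0.4188; -0.4188 1.6188]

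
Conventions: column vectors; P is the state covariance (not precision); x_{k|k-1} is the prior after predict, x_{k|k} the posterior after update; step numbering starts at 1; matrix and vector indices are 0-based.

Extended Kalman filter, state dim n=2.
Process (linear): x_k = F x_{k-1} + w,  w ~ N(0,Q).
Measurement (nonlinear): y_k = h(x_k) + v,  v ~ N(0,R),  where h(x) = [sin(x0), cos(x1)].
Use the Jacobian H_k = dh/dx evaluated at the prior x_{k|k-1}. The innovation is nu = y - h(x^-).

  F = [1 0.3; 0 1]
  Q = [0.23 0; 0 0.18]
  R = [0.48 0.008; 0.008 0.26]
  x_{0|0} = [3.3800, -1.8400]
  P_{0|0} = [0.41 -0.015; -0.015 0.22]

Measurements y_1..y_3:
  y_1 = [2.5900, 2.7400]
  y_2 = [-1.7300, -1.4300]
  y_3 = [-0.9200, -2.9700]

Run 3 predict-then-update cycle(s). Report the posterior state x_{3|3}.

step 1: x^-=[2.8280, -1.8400]  P^-=[0.6508 0.0510; 0.0510 0.4000]  H_jac=[-0.9512 0.0000; 0.0000 0.9640]  S=[1.0689 -0.0388; -0.0388 0.6317]  K=[-0.5776 0.0424; -0.0233 0.6090]  nu=[2.2815, 3.0060]  x^+=[1.6375, -0.0626]  P^+=[0.2911 0.0066; 0.0066 0.1641]
step 2: x^-=[1.6187, -0.0626]  P^-=[0.5399 0.0559; 0.0559 0.3441]  H_jac=[-0.0479 0.0000; 0.0000 0.0626]  S=[0.4812 0.0078; 0.0078 0.2613]  K=[-0.0540 0.0150; -0.0069 0.0826]  nu=[-2.7289, -2.4280]  x^+=[1.7296, -0.2443]  P^+=[0.5384 0.0554; 0.0554 0.3423]
step 3: x^-=[1.6563, -0.2443]  P^-=[0.8325 0.1581; 0.1581 0.5223]  H_jac=[-0.0854 0.0000; 0.0000 0.2419]  S=[0.4861 0.0047; 0.0047 0.2906]  K=[-0.1476 0.1340; -0.0320 0.4353]  nu=[-1.9163, -3.9403]  x^+=[1.4112, -1.8981]  P^+=[0.8168 0.1391; 0.1391 0.4668]

x_post = [1.4112, -1.8981]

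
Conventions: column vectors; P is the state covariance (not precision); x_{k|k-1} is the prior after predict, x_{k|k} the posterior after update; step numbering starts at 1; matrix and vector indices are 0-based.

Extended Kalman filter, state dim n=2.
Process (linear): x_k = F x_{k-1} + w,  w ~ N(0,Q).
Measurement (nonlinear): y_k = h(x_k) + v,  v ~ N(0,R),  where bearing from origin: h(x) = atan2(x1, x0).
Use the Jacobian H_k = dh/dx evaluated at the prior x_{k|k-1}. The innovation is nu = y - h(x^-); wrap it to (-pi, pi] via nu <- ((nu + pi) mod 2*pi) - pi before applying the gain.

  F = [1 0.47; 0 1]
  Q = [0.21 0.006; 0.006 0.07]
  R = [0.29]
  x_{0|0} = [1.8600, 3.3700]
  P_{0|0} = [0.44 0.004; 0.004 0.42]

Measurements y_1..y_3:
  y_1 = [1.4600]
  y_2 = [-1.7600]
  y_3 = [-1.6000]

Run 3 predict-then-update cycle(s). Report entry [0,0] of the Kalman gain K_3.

step 1: x^-=[3.4439, 3.3700]  P^-=[0.7465 0.2074; 0.2074 0.4900]  H_jac=[-0.1452 0.1483]  S=[0.3076]  K=[-0.2523; 0.1384]  nu=[0.6854]  x^+=[3.2710, 3.4649]  P^+=[0.7270 0.2181; 0.2181 0.4841]
step 2: x^-=[4.8995, 3.4649]  P^-=[1.2490 0.4517; 0.4517 0.5541]  H_jac=[-0.0962 0.1361]  S=[0.3000]  K=[-0.1957; 0.1064]  nu=[-2.3755]  x^+=[5.3645, 3.2120]  P^+=[1.2375 0.4579; 0.4579 0.5507]
step 3: x^-=[6.8741, 3.2120]  P^-=[1.9996 0.7228; 0.7228 0.6207]  H_jac=[-0.0558 0.1194]  S=[0.2954]  K=[-0.0855; 0.1144]  nu=[-2.0371]  x^+=[7.0483, 2.9791]  P^+=[1.9974 0.7256; 0.7256 0.6168]

K[0,0] = -0.0855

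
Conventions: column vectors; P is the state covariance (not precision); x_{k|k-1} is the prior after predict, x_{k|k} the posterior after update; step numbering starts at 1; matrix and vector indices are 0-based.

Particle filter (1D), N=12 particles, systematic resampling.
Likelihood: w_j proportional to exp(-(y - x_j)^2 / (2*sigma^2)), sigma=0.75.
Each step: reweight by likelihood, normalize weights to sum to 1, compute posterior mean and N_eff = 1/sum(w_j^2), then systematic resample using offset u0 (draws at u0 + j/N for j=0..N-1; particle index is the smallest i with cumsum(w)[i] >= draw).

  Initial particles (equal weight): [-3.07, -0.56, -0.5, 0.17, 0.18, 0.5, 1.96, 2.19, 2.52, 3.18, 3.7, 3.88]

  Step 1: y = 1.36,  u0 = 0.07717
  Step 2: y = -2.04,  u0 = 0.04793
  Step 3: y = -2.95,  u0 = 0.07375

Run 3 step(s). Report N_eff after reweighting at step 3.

step 1: w=[0.0000, 0.0134, 0.0164, 0.1010, 0.1032, 0.1844, 0.2584, 0.1929, 0.1076, 0.0187, 0.0027, 0.0013]  mean=1.3866  Neff=5.8418  idx=[3, 4, 5, 5, 5, 6, 6, 6, 7, 7, 8, 9]
step 2: w=[0.3695, 0.3552, 0.0917, 0.0917, 0.0917, 0.0000, 0.0000, 0.0000, 0.0000, 0.0000, 0.0000, 0.0000]  mean=0.2645  Neff=3.4725  idx=[0, 0, 0, 0, 1, 1, 1, 1, 1, 2, 3, 4]
step 3: w=[0.1091, 0.1091, 0.1091, 0.1091, 0.1032, 0.1032, 0.1032, 0.1032, 0.1032, 0.0159, 0.0159, 0.0159]  mean=0.1909  Neff=9.8415  idx=[0, 1, 2, 2, 3, 4, 5, 6, 6, 7, 8, 11]

N_eff = 9.8415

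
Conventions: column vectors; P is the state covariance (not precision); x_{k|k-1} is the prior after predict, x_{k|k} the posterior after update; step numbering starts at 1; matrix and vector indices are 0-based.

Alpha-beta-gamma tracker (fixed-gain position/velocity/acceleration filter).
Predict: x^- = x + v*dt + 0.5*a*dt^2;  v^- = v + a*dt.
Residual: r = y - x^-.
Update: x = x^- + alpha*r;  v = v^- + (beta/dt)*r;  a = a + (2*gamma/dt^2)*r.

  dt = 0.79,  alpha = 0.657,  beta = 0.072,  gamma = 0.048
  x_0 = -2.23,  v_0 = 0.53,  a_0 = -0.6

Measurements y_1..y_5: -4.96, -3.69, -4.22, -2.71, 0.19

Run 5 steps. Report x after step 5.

step 1: x_pred=-1.9985  r=-2.9615  x^+=-3.9442  v^+=-0.2139  a^+=-1.0555
step 2: x_pred=-4.4426  r=0.7526  x^+=-3.9481  v^+=-0.9792  a^+=-0.9398
step 3: x_pred=-5.0150  r=0.7950  x^+=-4.4927  v^+=-1.6492  a^+=-0.8175
step 4: x_pred=-6.0506  r=3.3406  x^+=-3.8558  v^+=-1.9905  a^+=-0.3036
step 5: x_pred=-5.5231  r=5.7131  x^+=-1.7696  v^+=-1.7097  a^+=0.5752

x_post = -1.7696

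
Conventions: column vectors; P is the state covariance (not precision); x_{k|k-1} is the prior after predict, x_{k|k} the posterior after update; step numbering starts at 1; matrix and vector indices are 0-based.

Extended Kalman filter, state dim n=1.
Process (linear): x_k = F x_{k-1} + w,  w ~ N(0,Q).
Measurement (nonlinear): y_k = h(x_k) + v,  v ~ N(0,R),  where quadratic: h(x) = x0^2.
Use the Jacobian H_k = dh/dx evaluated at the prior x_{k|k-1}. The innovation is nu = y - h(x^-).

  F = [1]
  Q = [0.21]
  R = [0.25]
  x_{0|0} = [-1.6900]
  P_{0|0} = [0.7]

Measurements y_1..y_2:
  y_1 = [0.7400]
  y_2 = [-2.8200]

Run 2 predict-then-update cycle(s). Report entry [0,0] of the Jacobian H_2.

step 1: x^-=[-1.6900]  P^-=[0.9100]  H_jac=[-3.3800]  S=[10.6462]  K=[-0.2889]  nu=[-2.1161]  x^+=[-1.0786]  P^+=[0.0214]
step 2: x^-=[-1.0786]  P^-=[0.2314]  H_jac=[-2.1573]  S=[1.3268]  K=[-0.3762]  nu=[-3.9835]  x^+=[0.4199]  P^+=[0.0436]

H_jac[0,0] = -2.1573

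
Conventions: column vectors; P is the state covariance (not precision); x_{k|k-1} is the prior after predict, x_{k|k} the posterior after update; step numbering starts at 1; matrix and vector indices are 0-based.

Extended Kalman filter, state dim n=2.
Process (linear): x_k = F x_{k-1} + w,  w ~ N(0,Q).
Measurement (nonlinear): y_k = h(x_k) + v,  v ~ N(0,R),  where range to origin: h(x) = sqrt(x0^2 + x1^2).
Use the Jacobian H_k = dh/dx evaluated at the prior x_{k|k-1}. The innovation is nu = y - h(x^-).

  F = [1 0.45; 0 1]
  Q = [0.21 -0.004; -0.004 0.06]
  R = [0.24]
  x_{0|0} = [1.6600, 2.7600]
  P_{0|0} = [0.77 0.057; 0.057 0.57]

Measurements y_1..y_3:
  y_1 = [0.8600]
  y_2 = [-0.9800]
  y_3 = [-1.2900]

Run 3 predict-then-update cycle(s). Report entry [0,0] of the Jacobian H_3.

H_jac[0,0] = -0.4428

step 1: x^-=[2.9020, 2.7600]  P^-=[1.1467 0.3095; 0.3095 0.6300]  H_jac=[0.7246 0.6892]  S=[1.4504]  K=[0.7199; 0.4540]  nu=[-3.1449]  x^+=[0.6378, 1.3323]  P^+=[0.3949 -0.1645; -0.1645 0.3311]
step 2: x^-=[1.2374, 1.3323]  P^-=[0.5239 -0.0195; -0.0195 0.3911]  H_jac=[0.6805 0.7327]  S=[0.6731]  K=[0.5084; 0.4060]  nu=[-2.7983]  x^+=[-0.1853, 0.1963]  P^+=[0.3499 -0.1585; -0.1585 0.2802]
step 3: x^-=[-0.0969, 0.1963]  P^-=[0.4740 -0.0364; -0.0364 0.3402]  H_jac=[-0.4428 0.8966]  S=[0.6353]  K=[-0.3817; 0.5054]  nu=[-1.5089]  x^+=[0.4791, -0.5664]  P^+=[0.3815 0.0862; 0.0862 0.1778]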